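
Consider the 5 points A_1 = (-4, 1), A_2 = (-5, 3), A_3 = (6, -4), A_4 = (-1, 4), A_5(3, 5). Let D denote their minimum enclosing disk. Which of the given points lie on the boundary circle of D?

A_2, A_3

By Welzl's lemma the MEC is supported by two points (diametrically opposite) or three points (on a circumcircle).
The farthest pair is A_2–A_3 with squared distance 170. The circle on this segment as diameter has centre (0.5, -0.5) and r² = 170/4 = 42.5.
Check A_1: distance² to centre = 22.5 ≤ 42.5, so it lies inside.
All remaining points lie in this disk, and no smaller disk contains both endpoints, so this is the minimum enclosing circle.
The points at distance exactly r from the centre are A_2, A_3 — 2 points.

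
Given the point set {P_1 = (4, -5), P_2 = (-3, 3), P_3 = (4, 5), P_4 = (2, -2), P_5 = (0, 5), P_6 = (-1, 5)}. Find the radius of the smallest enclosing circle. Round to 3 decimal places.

5.590

The farthest pair is P_1–P_6 with squared distance 125. The circle on this segment as diameter has centre (1.5, 0) and r² = 125/4 = 31.25.
Check P_2: distance² to centre = 29.25 ≤ 31.25, so it lies inside.
All remaining points lie in this disk, and no smaller disk contains both endpoints, so this is the minimum enclosing circle.
r = √(31.25) ≈ 5.590.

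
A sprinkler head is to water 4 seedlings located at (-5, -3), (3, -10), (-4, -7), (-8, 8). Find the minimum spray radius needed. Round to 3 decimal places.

The farthest pair is (3, -10)–(-8, 8) with squared distance 445. The circle on this segment as diameter has centre (-2.5, -1) and r² = 445/4 = 111.25.
Check (-5, -3): distance² to centre = 10.25 ≤ 111.25, so it lies inside.
All remaining points lie in this disk, and no smaller disk contains both endpoints, so this is the minimum enclosing circle.
r = √(111.25) ≈ 10.548.

10.548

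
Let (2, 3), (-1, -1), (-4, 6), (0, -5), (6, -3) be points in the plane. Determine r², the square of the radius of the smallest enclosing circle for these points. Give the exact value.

The farthest pair is (-4, 6)–(6, -3) with squared distance 181. The circle on this segment as diameter has centre (1, 1.5) and r² = 181/4 = 45.25.
Check (2, 3): distance² to centre = 3.25 ≤ 45.25, so it lies inside.
All remaining points lie in this disk, and no smaller disk contains both endpoints, so this is the minimum enclosing circle.

45.25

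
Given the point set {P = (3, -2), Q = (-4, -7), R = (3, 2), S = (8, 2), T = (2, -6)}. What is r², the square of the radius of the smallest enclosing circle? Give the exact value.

By Welzl's lemma the MEC is supported by two points (diametrically opposite) or three points (on a circumcircle).
The farthest pair is Q–S with squared distance 225. The circle on this segment as diameter has centre (2, -2.5) and r² = 225/4 = 56.25.
Check P: distance² to centre = 1.25 ≤ 56.25, so it lies inside.
All remaining points lie in this disk, and no smaller disk contains both endpoints, so this is the minimum enclosing circle.

56.25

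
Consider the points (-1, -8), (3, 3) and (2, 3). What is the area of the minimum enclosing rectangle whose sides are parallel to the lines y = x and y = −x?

60

In coordinates u = x + y, v = x − y the rectangle is axis-aligned; the map (x,y)→(u,v) scales areas by 2.
u-values: -9, 6, 5; range = 6 − (-9) = 15.
v-values: 7, 0, -1; range = 7 − (-1) = 8.
Area = (15 × 8) / 2 = 60.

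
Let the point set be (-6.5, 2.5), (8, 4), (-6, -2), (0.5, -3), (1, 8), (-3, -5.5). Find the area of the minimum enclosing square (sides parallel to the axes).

The bounding box has width 14.5 and height 13.5.
An axis-aligned square enclosing the set must have side ≥ max(width, height).
So the minimum side is max(14.5, 13.5) = 14.5.
Area = 14.5² = 210.25.

210.25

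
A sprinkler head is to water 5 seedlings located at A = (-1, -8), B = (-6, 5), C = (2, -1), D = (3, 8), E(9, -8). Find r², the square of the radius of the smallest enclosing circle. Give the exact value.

By Welzl's lemma the MEC is supported by two points (diametrically opposite) or three points (on a circumcircle).
The farthest pair is B–E with squared distance 394. The circle on this segment as diameter has centre (1.5, -1.5) and r² = 394/4 = 98.5.
Check A: distance² to centre = 48.5 ≤ 98.5, so it lies inside.
All remaining points lie in this disk, and no smaller disk contains both endpoints, so this is the minimum enclosing circle.

98.5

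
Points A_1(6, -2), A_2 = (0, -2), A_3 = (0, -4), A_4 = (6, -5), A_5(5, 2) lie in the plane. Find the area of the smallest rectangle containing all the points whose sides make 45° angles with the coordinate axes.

49.5

In coordinates u = x + y, v = x − y the rectangle is axis-aligned; the map (x,y)→(u,v) scales areas by 2.
u-values: 4, -2, -4, 1, 7; range = 7 − (-4) = 11.
v-values: 8, 2, 4, 11, 3; range = 11 − 2 = 9.
Area = (11 × 9) / 2 = 49.5.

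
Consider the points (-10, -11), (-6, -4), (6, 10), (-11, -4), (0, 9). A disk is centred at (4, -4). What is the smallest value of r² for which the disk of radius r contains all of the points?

The required radius is the distance from (4, -4) to the farthest point.
Squared distances: 245, 100, 200, 225, 185.
Maximum is 245, attained at (-10, -11).

245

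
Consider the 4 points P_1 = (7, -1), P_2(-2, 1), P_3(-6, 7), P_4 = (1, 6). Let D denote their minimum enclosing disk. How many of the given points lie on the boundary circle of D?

2

The farthest pair is P_1–P_3 with squared distance 233. The circle on this segment as diameter has centre (0.5, 3) and r² = 233/4 = 58.25.
Check P_2: distance² to centre = 10.25 ≤ 58.25, so it lies inside.
All remaining points lie in this disk, and no smaller disk contains both endpoints, so this is the minimum enclosing circle.
The points at distance exactly r from the centre are P_1, P_3 — 2 points.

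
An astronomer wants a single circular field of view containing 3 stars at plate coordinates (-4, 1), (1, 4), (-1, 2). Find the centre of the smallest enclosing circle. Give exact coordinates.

(-1.5, 2.5)

Call the three points A, B, C in the order given.
Side lengths²: AB² = 34, AC² = 10, BC² = 8.
Since AB² = 34 ≥ 10 + 8 = 18, the angle opposite AB is not acute, so the smallest enclosing circle has AB as diameter.
Centre = midpoint of AB = (-1.5, 2.5), r² = 34/4 = 8.5.
Centre = (-1.5, 2.5).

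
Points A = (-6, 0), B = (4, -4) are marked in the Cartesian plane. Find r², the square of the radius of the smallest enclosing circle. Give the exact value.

The smallest circle enclosing two points has them as diameter endpoints.
Centre = midpoint = (-1, -2); r² = |AB|²/4 = 116/4 = 29.

29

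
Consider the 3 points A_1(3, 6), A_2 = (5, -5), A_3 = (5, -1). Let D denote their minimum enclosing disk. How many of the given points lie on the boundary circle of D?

2

Side lengths²: A_1A_2² = 125, A_1A_3² = 53, A_2A_3² = 16.
Since A_1A_2² = 125 ≥ 53 + 16 = 69, the angle opposite A_1A_2 is not acute, so the smallest enclosing circle has A_1A_2 as diameter.
Centre = midpoint of A_1A_2 = (4, 0.5), r² = 125/4 = 31.25.
The points at distance exactly r from the centre are A_1, A_2 — 2 points.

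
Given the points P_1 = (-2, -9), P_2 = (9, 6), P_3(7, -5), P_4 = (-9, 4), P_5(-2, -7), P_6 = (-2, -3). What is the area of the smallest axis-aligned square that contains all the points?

The bounding box has width 18 and height 15.
An axis-aligned square enclosing the set must have side ≥ max(width, height).
So the minimum side is max(18, 15) = 18.
Area = 18² = 324.

324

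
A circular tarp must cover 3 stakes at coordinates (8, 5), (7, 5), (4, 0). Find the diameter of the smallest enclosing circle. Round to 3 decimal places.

Call the three points A, B, C in the order given.
Side lengths²: AB² = 1, AC² = 41, BC² = 34.
Since AC² = 41 ≥ 34 + 1 = 35, the angle opposite AC is not acute, so the smallest enclosing circle has AC as diameter.
Centre = midpoint of AC = (6, 2.5), r² = 41/4 = 10.25.
Diameter = 2r = 2√(10.25) ≈ 6.403.

6.403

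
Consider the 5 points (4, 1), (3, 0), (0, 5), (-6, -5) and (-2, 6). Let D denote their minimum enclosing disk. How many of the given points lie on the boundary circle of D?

By Welzl's lemma the MEC is supported by two points (diametrically opposite) or three points (on a circumcircle).
The minimum enclosing circle is determined by three boundary points: (4, 1), (-6, -5), (-2, 6).
Their circumcentre is (-179/86, -17/86) with r² = 142069/3698.
The farthest remaining point (0, 5) is at distance² 115925/3698 ≤ 142069/3698.
The points at distance exactly r from the centre are (4, 1), (-6, -5), (-2, 6) — 3 points.

3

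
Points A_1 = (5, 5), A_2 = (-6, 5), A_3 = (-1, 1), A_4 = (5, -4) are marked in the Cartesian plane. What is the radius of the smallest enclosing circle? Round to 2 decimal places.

7.11

By Welzl's lemma the MEC is supported by two points (diametrically opposite) or three points (on a circumcircle).
The farthest pair is A_2–A_4 with squared distance 202. The circle on this segment as diameter has centre (-0.5, 0.5) and r² = 202/4 = 50.5.
Check A_1: distance² to centre = 50.5 ≤ 50.5, so it lies inside.
All remaining points lie in this disk, and no smaller disk contains both endpoints, so this is the minimum enclosing circle.
r = √(50.5) ≈ 7.11.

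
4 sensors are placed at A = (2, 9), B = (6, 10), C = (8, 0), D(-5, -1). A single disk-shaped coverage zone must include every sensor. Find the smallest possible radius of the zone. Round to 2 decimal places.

The minimum enclosing circle is determined by three boundary points: B, C, D.
Their circumcentre is (7/6, 23/6) with r² = 1105/18.
The farthest remaining point A is at distance² 493/18 ≤ 1105/18.
r = √(1105/18) ≈ 7.84.

7.84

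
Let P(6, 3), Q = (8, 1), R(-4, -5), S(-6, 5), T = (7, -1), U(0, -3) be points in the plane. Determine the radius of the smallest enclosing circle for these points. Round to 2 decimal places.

7.55

The minimum enclosing circle of a finite set is fixed by two of the points (as a diameter) or three (as a circumcircle).
The minimum enclosing circle is determined by three boundary points: Q, R, S.
Their circumcentre is (5/11, 12/11) with r² = 6890/121.
The farthest remaining point T is at distance² 5713/121 ≤ 6890/121.
r = √(6890/121) ≈ 7.55.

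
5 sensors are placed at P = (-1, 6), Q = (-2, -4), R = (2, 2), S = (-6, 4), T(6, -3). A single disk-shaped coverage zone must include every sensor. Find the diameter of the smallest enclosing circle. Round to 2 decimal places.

The farthest pair is S–T with squared distance 193. The circle on this segment as diameter has centre (0, 0.5) and r² = 193/4 = 48.25.
Check P: distance² to centre = 31.25 ≤ 48.25, so it lies inside.
All remaining points lie in this disk, and no smaller disk contains both endpoints, so this is the minimum enclosing circle.
Diameter = 2r = 2√(48.25) ≈ 13.89.

13.89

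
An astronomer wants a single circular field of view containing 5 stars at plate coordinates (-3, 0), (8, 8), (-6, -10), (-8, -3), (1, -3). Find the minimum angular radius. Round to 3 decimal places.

11.402

A smallest enclosing disk is always determined by at most three of the input points on its boundary.
The farthest pair is (8, 8)–(-6, -10) with squared distance 520. The circle on this segment as diameter has centre (1, -1) and r² = 520/4 = 130.
Check (-3, 0): distance² to centre = 17 ≤ 130, so it lies inside.
All remaining points lie in this disk, and no smaller disk contains both endpoints, so this is the minimum enclosing circle.
r = √130 ≈ 11.402.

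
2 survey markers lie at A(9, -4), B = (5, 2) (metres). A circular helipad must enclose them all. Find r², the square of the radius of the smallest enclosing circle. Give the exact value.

13

The smallest circle enclosing two points has them as diameter endpoints.
Centre = midpoint = (7, -1); r² = |AB|²/4 = 52/4 = 13.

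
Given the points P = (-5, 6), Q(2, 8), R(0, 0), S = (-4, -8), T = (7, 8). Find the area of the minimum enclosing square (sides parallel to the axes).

256

The bounding box has width 12 and height 16.
An axis-aligned square enclosing the set must have side ≥ max(width, height).
So the minimum side is max(12, 16) = 16.
Area = 16² = 256.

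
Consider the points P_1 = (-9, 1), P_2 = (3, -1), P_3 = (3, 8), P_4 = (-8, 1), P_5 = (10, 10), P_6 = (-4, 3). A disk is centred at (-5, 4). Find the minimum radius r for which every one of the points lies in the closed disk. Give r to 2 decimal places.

The required radius is the distance from (-5, 4) to the farthest point.
Squared distances: 25, 89, 80, 18, 261, 2.
Maximum is 261, attained at P_5.
r = √261 ≈ 16.16.

16.16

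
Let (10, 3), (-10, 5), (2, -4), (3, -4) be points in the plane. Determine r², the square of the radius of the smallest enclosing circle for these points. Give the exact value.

The farthest pair is (10, 3)–(-10, 5) with squared distance 404. The circle on this segment as diameter has centre (0, 4) and r² = 404/4 = 101.
Check (2, -4): distance² to centre = 68 ≤ 101, so it lies inside.
All remaining points lie in this disk, and no smaller disk contains both endpoints, so this is the minimum enclosing circle.

101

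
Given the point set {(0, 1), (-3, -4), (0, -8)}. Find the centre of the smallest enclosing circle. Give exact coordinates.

Call the three points A, B, C in the order given.
Side lengths²: AB² = 34, AC² = 81, BC² = 25.
Since AC² = 81 ≥ 34 + 25 = 59, the angle opposite AC is not acute, so the smallest enclosing circle has AC as diameter.
Centre = midpoint of AC = (0, -3.5), r² = 81/4 = 20.25.
Centre = (0, -3.5).

(0, -3.5)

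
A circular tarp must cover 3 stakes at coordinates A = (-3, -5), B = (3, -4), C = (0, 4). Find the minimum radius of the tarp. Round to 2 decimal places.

Side lengths²: AB² = 37, AC² = 90, BC² = 73.
Since AC² = 90 < 73 + 37 = 110, the triangle is acute, so the smallest enclosing circle is the circumcircle.
Circumcentre = (-21/34, -27/34), r² = 13505/578.
r = √(13505/578) ≈ 4.83.

4.83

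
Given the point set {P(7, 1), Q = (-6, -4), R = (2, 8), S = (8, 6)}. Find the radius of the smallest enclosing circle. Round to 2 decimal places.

A smallest enclosing disk is always determined by at most three of the input points on its boundary.
The farthest pair is Q–S with squared distance 296. The circle on this segment as diameter has centre (1, 1) and r² = 296/4 = 74.
Check P: distance² to centre = 36 ≤ 74, so it lies inside.
All remaining points lie in this disk, and no smaller disk contains both endpoints, so this is the minimum enclosing circle.
r = √74 ≈ 8.60.

8.60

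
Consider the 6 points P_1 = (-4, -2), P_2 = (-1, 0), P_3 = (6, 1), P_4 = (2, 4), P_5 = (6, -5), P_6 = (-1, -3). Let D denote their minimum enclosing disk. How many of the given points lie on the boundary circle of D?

A smallest enclosing disk is always determined by at most three of the input points on its boundary.
The minimum enclosing circle is determined by three boundary points: P_1, P_4, P_5.
Their circumcentre is (41/26, -41/26) with r² = 10573/338.
The farthest remaining point P_3 is at distance² 8857/338 ≤ 10573/338.
The points at distance exactly r from the centre are P_1, P_4, P_5 — 3 points.

3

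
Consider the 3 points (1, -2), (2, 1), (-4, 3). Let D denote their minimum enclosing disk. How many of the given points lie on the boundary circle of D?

Call the three points A, B, C in the order given.
Side lengths²: AB² = 10, AC² = 50, BC² = 40.
Since AC² = 50 ≥ 40 + 10 = 50, the angle opposite AC is not acute, so the smallest enclosing circle has AC as diameter.
Centre = midpoint of AC = (-1.5, 0.5), r² = 50/4 = 12.5.
The points at distance exactly r from the centre are (1, -2), (2, 1), (-4, 3) — 3 points.

3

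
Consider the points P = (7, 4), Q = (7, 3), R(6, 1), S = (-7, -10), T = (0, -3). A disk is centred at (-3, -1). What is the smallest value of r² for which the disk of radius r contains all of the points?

The required radius is the distance from (-3, -1) to the farthest point.
Squared distances: 125, 116, 85, 97, 13.
Maximum is 125, attained at P.

125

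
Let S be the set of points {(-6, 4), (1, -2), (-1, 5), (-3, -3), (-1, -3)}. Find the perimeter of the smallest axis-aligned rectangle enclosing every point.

Width = max x − min x = 1 − (-6) = 7.
Height = max y − min y = 5 − (-3) = 8.
Perimeter = 2(7 + 8) = 30.

30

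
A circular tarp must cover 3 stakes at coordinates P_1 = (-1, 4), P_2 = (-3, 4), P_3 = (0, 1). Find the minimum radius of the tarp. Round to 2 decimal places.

Side lengths²: P_1P_2² = 4, P_1P_3² = 10, P_2P_3² = 18.
Since P_2P_3² = 18 ≥ 10 + 4 = 14, the angle opposite P_2P_3 is not acute, so the smallest enclosing circle has P_2P_3 as diameter.
Centre = midpoint of P_2P_3 = (-1.5, 2.5), r² = 18/4 = 4.5.
r = √(4.5) ≈ 2.12.

2.12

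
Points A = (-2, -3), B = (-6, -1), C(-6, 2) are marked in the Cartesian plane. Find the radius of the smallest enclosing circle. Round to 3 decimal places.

3.202

Side lengths²: AB² = 20, AC² = 41, BC² = 9.
Since AC² = 41 ≥ 20 + 9 = 29, the angle opposite AC is not acute, so the smallest enclosing circle has AC as diameter.
Centre = midpoint of AC = (-4, -0.5), r² = 41/4 = 10.25.
r = √(10.25) ≈ 3.202.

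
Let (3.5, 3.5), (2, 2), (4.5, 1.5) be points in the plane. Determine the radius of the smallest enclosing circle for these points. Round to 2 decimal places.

Call the three points A, B, C in the order given.
Side lengths²: AB² = 4.5, AC² = 5, BC² = 6.5.
Since BC² = 6.5 < 5 + 4.5 = 9.5, the triangle is acute, so the smallest enclosing circle is the circumcircle.
Circumcentre = (10/3, 13/6), r² = 65/36.
r = √(65/36) ≈ 1.34.

1.34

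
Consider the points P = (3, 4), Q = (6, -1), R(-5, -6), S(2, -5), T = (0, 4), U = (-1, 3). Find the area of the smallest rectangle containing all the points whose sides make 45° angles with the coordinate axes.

99

In coordinates u = x + y, v = x − y the rectangle is axis-aligned; the map (x,y)→(u,v) scales areas by 2.
u-values: 7, 5, -11, -3, 4, 2; range = 7 − (-11) = 18.
v-values: -1, 7, 1, 7, -4, -4; range = 7 − (-4) = 11.
Area = (18 × 11) / 2 = 99.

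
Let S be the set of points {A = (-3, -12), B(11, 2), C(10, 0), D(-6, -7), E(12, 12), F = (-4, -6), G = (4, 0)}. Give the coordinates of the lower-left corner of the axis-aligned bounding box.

x-range [-6, 12], y-range [-12, 12].
The lower-left corner is (-6, -12).

(-6, -12)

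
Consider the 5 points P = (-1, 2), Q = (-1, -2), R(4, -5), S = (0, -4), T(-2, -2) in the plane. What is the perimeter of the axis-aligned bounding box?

Width = max x − min x = 4 − (-2) = 6.
Height = max y − min y = 2 − (-5) = 7.
Perimeter = 2(6 + 7) = 26.

26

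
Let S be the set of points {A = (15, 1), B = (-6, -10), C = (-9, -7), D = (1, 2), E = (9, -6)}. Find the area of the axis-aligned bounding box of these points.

288

x ranges over [-9, 15], width 24.
y ranges over [-10, 2], height 12.
Area = 24 × 12 = 288.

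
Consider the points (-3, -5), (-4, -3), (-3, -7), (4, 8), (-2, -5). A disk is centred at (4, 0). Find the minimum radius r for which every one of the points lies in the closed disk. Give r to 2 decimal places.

9.90

The required radius is the distance from (4, 0) to the farthest point.
Squared distances: 74, 73, 98, 64, 61.
Maximum is 98, attained at (-3, -7).
r = √98 ≈ 9.90.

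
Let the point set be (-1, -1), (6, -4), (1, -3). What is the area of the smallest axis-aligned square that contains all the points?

49

The bounding box has width 7 and height 3.
An axis-aligned square enclosing the set must have side ≥ max(width, height).
So the minimum side is max(7, 3) = 7.
Area = 7² = 49.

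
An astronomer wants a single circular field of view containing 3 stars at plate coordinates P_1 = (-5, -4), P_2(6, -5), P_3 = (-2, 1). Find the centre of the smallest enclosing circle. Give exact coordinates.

(16/29, -114/29)

Side lengths²: P_1P_2² = 122, P_1P_3² = 34, P_2P_3² = 100.
Since P_1P_2² = 122 < 100 + 34 = 134, the triangle is acute, so the smallest enclosing circle is the circumcircle.
Circumcentre = (16/29, -114/29), r² = 25925/841.
Centre = (16/29, -114/29).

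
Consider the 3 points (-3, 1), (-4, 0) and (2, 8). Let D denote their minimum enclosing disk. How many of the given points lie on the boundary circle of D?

2

Call the three points A, B, C in the order given.
Side lengths²: AB² = 2, AC² = 74, BC² = 100.
Since BC² = 100 ≥ 74 + 2 = 76, the angle opposite BC is not acute, so the smallest enclosing circle has BC as diameter.
Centre = midpoint of BC = (-1, 4), r² = 100/4 = 25.
The points at distance exactly r from the centre are (-4, 0), (2, 8) — 2 points.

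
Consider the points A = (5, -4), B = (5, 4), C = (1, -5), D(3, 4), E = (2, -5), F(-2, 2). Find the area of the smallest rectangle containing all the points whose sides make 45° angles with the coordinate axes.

In coordinates u = x + y, v = x − y the rectangle is axis-aligned; the map (x,y)→(u,v) scales areas by 2.
u-values: 1, 9, -4, 7, -3, 0; range = 9 − (-4) = 13.
v-values: 9, 1, 6, -1, 7, -4; range = 9 − (-4) = 13.
Area = (13 × 13) / 2 = 84.5.

84.5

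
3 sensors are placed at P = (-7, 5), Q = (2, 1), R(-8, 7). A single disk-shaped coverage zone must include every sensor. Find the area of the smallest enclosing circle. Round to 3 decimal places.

Side lengths²: PQ² = 97, PR² = 5, QR² = 136.
Since QR² = 136 ≥ 97 + 5 = 102, the angle opposite QR is not acute, so the smallest enclosing circle has QR as diameter.
Centre = midpoint of QR = (-3, 4), r² = 136/4 = 34.
Area = π·r² = π·34 ≈ 106.814.

106.814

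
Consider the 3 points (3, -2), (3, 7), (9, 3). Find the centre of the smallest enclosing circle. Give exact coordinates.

Call the three points A, B, C in the order given.
Side lengths²: AB² = 81, AC² = 61, BC² = 52.
Since AB² = 81 < 61 + 52 = 113, the triangle is acute, so the smallest enclosing circle is the circumcircle.
Circumcentre = (13/3, 2.5), r² = 793/36.
Centre = (13/3, 2.5).

(13/3, 2.5)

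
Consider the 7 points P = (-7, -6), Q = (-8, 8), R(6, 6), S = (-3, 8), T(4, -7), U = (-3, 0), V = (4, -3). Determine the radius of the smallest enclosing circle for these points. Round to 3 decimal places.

9.605

The minimum enclosing circle is determined by three boundary points: Q, R, T.
Their circumcentre is (-119/62, 35/62) with r² = 177325/1922.
The farthest remaining point P is at distance² 132437/1922 ≤ 177325/1922.
r = √(177325/1922) ≈ 9.605.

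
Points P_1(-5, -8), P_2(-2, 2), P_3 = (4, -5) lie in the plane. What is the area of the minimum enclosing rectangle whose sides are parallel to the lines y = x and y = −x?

84.5

In coordinates u = x + y, v = x − y the rectangle is axis-aligned; the map (x,y)→(u,v) scales areas by 2.
u-values: -13, 0, -1; range = 0 − (-13) = 13.
v-values: 3, -4, 9; range = 9 − (-4) = 13.
Area = (13 × 13) / 2 = 84.5.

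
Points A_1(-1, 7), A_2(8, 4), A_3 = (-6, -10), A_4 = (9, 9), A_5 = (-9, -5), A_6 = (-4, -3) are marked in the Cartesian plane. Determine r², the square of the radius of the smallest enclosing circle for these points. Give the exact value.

The farthest pair is A_3–A_4 with squared distance 586. The circle on this segment as diameter has centre (1.5, -0.5) and r² = 586/4 = 146.5.
Check A_1: distance² to centre = 62.5 ≤ 146.5, so it lies inside.
All remaining points lie in this disk, and no smaller disk contains both endpoints, so this is the minimum enclosing circle.

146.5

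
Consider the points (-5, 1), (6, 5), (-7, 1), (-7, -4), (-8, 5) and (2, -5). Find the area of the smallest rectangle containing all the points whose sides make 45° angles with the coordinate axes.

220

In coordinates u = x + y, v = x − y the rectangle is axis-aligned; the map (x,y)→(u,v) scales areas by 2.
u-values: -4, 11, -6, -11, -3, -3; range = 11 − (-11) = 22.
v-values: -6, 1, -8, -3, -13, 7; range = 7 − (-13) = 20.
Area = (22 × 20) / 2 = 220.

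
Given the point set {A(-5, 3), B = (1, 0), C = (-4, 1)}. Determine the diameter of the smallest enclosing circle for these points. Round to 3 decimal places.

Side lengths²: AB² = 45, AC² = 5, BC² = 26.
Since AB² = 45 ≥ 26 + 5 = 31, the angle opposite AB is not acute, so the smallest enclosing circle has AB as diameter.
Centre = midpoint of AB = (-2, 1.5), r² = 45/4 = 11.25.
Diameter = 2r = 2√(11.25) ≈ 6.708.

6.708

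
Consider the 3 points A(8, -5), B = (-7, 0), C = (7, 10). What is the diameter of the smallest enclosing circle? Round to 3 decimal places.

Side lengths²: AB² = 250, AC² = 226, BC² = 296.
Since BC² = 296 < 250 + 226 = 476, the triangle is acute, so the smallest enclosing circle is the circumcircle.
Circumcentre = (45/22, 47/22), r² = 20905/242.
Diameter = 2r = 2√(20905/242) ≈ 18.589.

18.589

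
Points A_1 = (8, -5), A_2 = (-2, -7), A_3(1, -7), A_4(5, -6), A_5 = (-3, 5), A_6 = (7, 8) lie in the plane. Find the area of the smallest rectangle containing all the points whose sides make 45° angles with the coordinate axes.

252

In coordinates u = x + y, v = x − y the rectangle is axis-aligned; the map (x,y)→(u,v) scales areas by 2.
u-values: 3, -9, -6, -1, 2, 15; range = 15 − (-9) = 24.
v-values: 13, 5, 8, 11, -8, -1; range = 13 − (-8) = 21.
Area = (24 × 21) / 2 = 252.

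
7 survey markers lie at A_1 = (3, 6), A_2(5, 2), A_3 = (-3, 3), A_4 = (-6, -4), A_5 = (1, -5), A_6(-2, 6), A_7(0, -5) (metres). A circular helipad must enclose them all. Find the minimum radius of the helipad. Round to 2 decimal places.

The farthest pair is A_1–A_4 with squared distance 181. The circle on this segment as diameter has centre (-1.5, 1) and r² = 181/4 = 45.25.
Check A_2: distance² to centre = 43.25 ≤ 45.25, so it lies inside.
All remaining points lie in this disk, and no smaller disk contains both endpoints, so this is the minimum enclosing circle.
r = √(45.25) ≈ 6.73.

6.73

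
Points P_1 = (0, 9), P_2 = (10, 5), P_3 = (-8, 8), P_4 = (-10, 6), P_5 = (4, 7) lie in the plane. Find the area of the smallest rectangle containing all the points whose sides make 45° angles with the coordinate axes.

In coordinates u = x + y, v = x − y the rectangle is axis-aligned; the map (x,y)→(u,v) scales areas by 2.
u-values: 9, 15, 0, -4, 11; range = 15 − (-4) = 19.
v-values: -9, 5, -16, -16, -3; range = 5 − (-16) = 21.
Area = (19 × 21) / 2 = 199.5.

199.5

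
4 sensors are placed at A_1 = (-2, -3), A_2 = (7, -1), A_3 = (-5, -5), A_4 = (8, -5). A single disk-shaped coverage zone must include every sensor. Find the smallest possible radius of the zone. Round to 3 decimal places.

The minimum enclosing circle is determined by three boundary points: A_2, A_3, A_4.
Their circumcentre is (1.5, -4.5) with r² = 42.5.
The farthest remaining point A_1 is at distance² 14.5 ≤ 42.5.
r = √(42.5) ≈ 6.519.

6.519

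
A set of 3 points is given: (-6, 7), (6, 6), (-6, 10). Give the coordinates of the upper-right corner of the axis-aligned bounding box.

(6, 10)

x-range [-6, 6], y-range [6, 10].
The upper-right corner is (6, 10).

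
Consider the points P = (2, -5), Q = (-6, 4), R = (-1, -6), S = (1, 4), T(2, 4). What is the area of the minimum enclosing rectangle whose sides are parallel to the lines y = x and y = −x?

In coordinates u = x + y, v = x − y the rectangle is axis-aligned; the map (x,y)→(u,v) scales areas by 2.
u-values: -3, -2, -7, 5, 6; range = 6 − (-7) = 13.
v-values: 7, -10, 5, -3, -2; range = 7 − (-10) = 17.
Area = (13 × 17) / 2 = 110.5.

110.5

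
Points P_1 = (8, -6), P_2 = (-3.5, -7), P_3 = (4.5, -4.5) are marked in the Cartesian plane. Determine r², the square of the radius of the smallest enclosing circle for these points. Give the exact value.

33.3125

Side lengths²: P_1P_2² = 133.25, P_1P_3² = 14.5, P_2P_3² = 70.25.
Since P_1P_2² = 133.25 ≥ 70.25 + 14.5 = 84.75, the angle opposite P_1P_2 is not acute, so the smallest enclosing circle has P_1P_2 as diameter.
Centre = midpoint of P_1P_2 = (2.25, -6.5), r² = 133.25/4 = 33.3125.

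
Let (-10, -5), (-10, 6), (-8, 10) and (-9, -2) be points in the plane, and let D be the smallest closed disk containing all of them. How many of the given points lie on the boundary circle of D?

2

The minimum enclosing circle of a finite set is fixed by two of the points (as a diameter) or three (as a circumcircle).
The farthest pair is (-10, -5)–(-8, 10) with squared distance 229. The circle on this segment as diameter has centre (-9, 2.5) and r² = 229/4 = 57.25.
Check (-10, 6): distance² to centre = 13.25 ≤ 57.25, so it lies inside.
All remaining points lie in this disk, and no smaller disk contains both endpoints, so this is the minimum enclosing circle.
The points at distance exactly r from the centre are (-10, -5), (-8, 10) — 2 points.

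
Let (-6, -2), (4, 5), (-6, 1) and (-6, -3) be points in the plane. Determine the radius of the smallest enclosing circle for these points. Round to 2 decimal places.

A smallest enclosing disk is always determined by at most three of the input points on its boundary.
The farthest pair is (4, 5)–(-6, -3) with squared distance 164. The circle on this segment as diameter has centre (-1, 1) and r² = 164/4 = 41.
Check (-6, -2): distance² to centre = 34 ≤ 41, so it lies inside.
All remaining points lie in this disk, and no smaller disk contains both endpoints, so this is the minimum enclosing circle.
r = √41 ≈ 6.40.

6.40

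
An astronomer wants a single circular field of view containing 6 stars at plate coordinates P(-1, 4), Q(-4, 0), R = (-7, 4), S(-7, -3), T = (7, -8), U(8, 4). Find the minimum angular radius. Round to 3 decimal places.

9.252

The minimum enclosing circle of a finite set is fixed by two of the points (as a diameter) or three (as a circumcircle).
The minimum enclosing circle is determined by three boundary points: R, T, U.
Their circumcentre is (0.5, -17/12) with r² = 12325/144.
The farthest remaining point S is at distance² 8461/144 ≤ 12325/144.
r = √(12325/144) ≈ 9.252.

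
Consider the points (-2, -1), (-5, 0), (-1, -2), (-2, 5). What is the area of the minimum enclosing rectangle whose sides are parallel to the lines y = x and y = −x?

32

In coordinates u = x + y, v = x − y the rectangle is axis-aligned; the map (x,y)→(u,v) scales areas by 2.
u-values: -3, -5, -3, 3; range = 3 − (-5) = 8.
v-values: -1, -5, 1, -7; range = 1 − (-7) = 8.
Area = (8 × 8) / 2 = 32.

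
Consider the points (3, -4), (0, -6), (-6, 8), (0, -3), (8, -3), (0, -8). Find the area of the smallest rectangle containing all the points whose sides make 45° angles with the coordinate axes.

162.5

In coordinates u = x + y, v = x − y the rectangle is axis-aligned; the map (x,y)→(u,v) scales areas by 2.
u-values: -1, -6, 2, -3, 5, -8; range = 5 − (-8) = 13.
v-values: 7, 6, -14, 3, 11, 8; range = 11 − (-14) = 25.
Area = (13 × 25) / 2 = 162.5.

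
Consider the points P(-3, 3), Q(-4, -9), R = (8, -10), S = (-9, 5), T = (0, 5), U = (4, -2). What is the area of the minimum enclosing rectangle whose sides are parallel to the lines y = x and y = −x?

288

In coordinates u = x + y, v = x − y the rectangle is axis-aligned; the map (x,y)→(u,v) scales areas by 2.
u-values: 0, -13, -2, -4, 5, 2; range = 5 − (-13) = 18.
v-values: -6, 5, 18, -14, -5, 6; range = 18 − (-14) = 32.
Area = (18 × 32) / 2 = 288.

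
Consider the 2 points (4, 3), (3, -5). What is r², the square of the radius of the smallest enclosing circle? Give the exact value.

The smallest circle enclosing two points has them as diameter endpoints.
Centre = midpoint = (3.5, -1); r² = |(4, 3)−(3, -5)|²/4 = 65/4 = 16.25.

16.25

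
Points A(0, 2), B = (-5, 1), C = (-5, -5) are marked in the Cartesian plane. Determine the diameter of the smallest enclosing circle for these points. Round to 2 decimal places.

8.60

Side lengths²: AB² = 26, AC² = 74, BC² = 36.
Since AC² = 74 ≥ 36 + 26 = 62, the angle opposite AC is not acute, so the smallest enclosing circle has AC as diameter.
Centre = midpoint of AC = (-2.5, -1.5), r² = 74/4 = 18.5.
Diameter = 2r = 2√(18.5) ≈ 8.60.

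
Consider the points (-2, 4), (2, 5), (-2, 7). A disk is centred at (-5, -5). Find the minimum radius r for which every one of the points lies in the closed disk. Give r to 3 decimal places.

The required radius is the distance from (-5, -5) to the farthest point.
Squared distances: 90, 149, 153.
Maximum is 153, attained at (-2, 7).
r = √153 ≈ 12.369.

12.369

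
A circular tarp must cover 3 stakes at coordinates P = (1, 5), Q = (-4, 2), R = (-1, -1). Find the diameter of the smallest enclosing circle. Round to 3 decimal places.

Side lengths²: PQ² = 34, PR² = 40, QR² = 18.
Since PR² = 40 < 34 + 18 = 52, the triangle is acute, so the smallest enclosing circle is the circumcircle.
Circumcentre = (-0.75, 2.25), r² = 10.625.
Diameter = 2r = 2√(10.625) ≈ 6.519.

6.519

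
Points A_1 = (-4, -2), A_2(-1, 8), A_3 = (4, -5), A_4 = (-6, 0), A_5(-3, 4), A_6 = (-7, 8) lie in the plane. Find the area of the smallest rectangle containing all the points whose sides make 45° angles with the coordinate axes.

In coordinates u = x + y, v = x − y the rectangle is axis-aligned; the map (x,y)→(u,v) scales areas by 2.
u-values: -6, 7, -1, -6, 1, 1; range = 7 − (-6) = 13.
v-values: -2, -9, 9, -6, -7, -15; range = 9 − (-15) = 24.
Area = (13 × 24) / 2 = 156.

156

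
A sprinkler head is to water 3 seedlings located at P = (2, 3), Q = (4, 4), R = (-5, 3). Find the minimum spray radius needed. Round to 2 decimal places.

4.53

Side lengths²: PQ² = 5, PR² = 49, QR² = 82.
Since QR² = 82 ≥ 49 + 5 = 54, the angle opposite QR is not acute, so the smallest enclosing circle has QR as diameter.
Centre = midpoint of QR = (-0.5, 3.5), r² = 82/4 = 20.5.
r = √(20.5) ≈ 4.53.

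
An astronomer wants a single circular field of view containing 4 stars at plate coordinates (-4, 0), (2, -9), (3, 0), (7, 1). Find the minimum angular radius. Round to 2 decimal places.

6.36

A smallest enclosing disk is always determined by at most three of the input points on its boundary.
The minimum enclosing circle is determined by three boundary points: (-4, 0), (2, -9), (7, 1).
Their circumcentre is (25/14, -37/14) with r² = 3965/98.
The farthest remaining point (3, 0) is at distance² 829/98 ≤ 3965/98.
r = √(3965/98) ≈ 6.36.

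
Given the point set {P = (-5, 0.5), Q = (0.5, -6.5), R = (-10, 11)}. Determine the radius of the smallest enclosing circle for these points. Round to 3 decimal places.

Side lengths²: PQ² = 79.25, PR² = 135.25, QR² = 416.5.
Since QR² = 416.5 ≥ 135.25 + 79.25 = 214.5, the angle opposite QR is not acute, so the smallest enclosing circle has QR as diameter.
Centre = midpoint of QR = (-4.75, 2.25), r² = 416.5/4 = 104.125.
r = √(104.125) ≈ 10.204.

10.204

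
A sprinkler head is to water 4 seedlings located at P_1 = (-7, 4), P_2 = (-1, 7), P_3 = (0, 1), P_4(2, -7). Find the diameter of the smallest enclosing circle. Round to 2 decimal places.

The minimum enclosing circle is determined by three boundary points: P_1, P_2, P_4.
Their circumcentre is (-67/62, -21/62) with r² = 103525/1922.
The farthest remaining point P_3 is at distance² 5689/1922 ≤ 103525/1922.
Diameter = 2r = 2√(103525/1922) ≈ 14.68.

14.68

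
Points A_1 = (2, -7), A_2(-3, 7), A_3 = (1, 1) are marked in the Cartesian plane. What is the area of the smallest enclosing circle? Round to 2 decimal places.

173.57

Side lengths²: A_1A_2² = 221, A_1A_3² = 65, A_2A_3² = 52.
Since A_1A_2² = 221 ≥ 65 + 52 = 117, the angle opposite A_1A_2 is not acute, so the smallest enclosing circle has A_1A_2 as diameter.
Centre = midpoint of A_1A_2 = (-0.5, 0), r² = 221/4 = 55.25.
Area = π·r² = π·55.25 ≈ 173.57.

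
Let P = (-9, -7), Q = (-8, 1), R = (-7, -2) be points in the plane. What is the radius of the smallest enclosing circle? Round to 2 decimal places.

4.03

Side lengths²: PQ² = 65, PR² = 29, QR² = 10.
Since PQ² = 65 ≥ 29 + 10 = 39, the angle opposite PQ is not acute, so the smallest enclosing circle has PQ as diameter.
Centre = midpoint of PQ = (-8.5, -3), r² = 65/4 = 16.25.
r = √(16.25) ≈ 4.03.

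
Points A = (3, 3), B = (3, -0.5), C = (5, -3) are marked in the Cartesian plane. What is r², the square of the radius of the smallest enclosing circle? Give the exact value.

10

Side lengths²: AB² = 12.25, AC² = 40, BC² = 10.25.
Since AC² = 40 ≥ 12.25 + 10.25 = 22.5, the angle opposite AC is not acute, so the smallest enclosing circle has AC as diameter.
Centre = midpoint of AC = (4, 0), r² = 40/4 = 10.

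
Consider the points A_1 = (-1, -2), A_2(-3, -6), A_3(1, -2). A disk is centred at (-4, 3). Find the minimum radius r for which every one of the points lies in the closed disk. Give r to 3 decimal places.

The required radius is the distance from (-4, 3) to the farthest point.
Squared distances: 34, 82, 50.
Maximum is 82, attained at A_2.
r = √82 ≈ 9.055.

9.055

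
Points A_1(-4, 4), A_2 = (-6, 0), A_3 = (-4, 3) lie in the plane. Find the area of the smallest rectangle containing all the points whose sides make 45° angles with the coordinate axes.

In coordinates u = x + y, v = x − y the rectangle is axis-aligned; the map (x,y)→(u,v) scales areas by 2.
u-values: 0, -6, -1; range = 0 − (-6) = 6.
v-values: -8, -6, -7; range = -6 − (-8) = 2.
Area = (6 × 2) / 2 = 6.

6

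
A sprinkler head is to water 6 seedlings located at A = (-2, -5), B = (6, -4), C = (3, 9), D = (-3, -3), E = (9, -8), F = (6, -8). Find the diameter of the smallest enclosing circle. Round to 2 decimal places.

18.08

By Welzl's lemma the MEC is supported by two points (diametrically opposite) or three points (on a circumcircle).
The minimum enclosing circle is determined by three boundary points: A, C, E.
Their circumcentre is (139/26, 7/26) with r² = 2125/26.
The farthest remaining point D is at distance² 2089/26 ≤ 2125/26.
Diameter = 2r = 2√(2125/26) ≈ 18.08.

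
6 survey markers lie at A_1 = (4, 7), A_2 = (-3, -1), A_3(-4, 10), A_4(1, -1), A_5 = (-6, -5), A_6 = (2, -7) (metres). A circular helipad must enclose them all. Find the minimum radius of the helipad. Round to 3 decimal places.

9.014

A smallest enclosing disk is always determined by at most three of the input points on its boundary.
The farthest pair is A_3–A_6 with squared distance 325. The circle on this segment as diameter has centre (-1, 1.5) and r² = 325/4 = 81.25.
Check A_1: distance² to centre = 55.25 ≤ 81.25, so it lies inside.
All remaining points lie in this disk, and no smaller disk contains both endpoints, so this is the minimum enclosing circle.
r = √(81.25) ≈ 9.014.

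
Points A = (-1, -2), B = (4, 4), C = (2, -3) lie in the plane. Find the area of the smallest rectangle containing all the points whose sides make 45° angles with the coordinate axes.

In coordinates u = x + y, v = x − y the rectangle is axis-aligned; the map (x,y)→(u,v) scales areas by 2.
u-values: -3, 8, -1; range = 8 − (-3) = 11.
v-values: 1, 0, 5; range = 5 − 0 = 5.
Area = (11 × 5) / 2 = 27.5.

27.5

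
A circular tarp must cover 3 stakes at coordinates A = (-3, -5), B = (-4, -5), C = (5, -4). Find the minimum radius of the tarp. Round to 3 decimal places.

4.528

Side lengths²: AB² = 1, AC² = 65, BC² = 82.
Since BC² = 82 ≥ 65 + 1 = 66, the angle opposite BC is not acute, so the smallest enclosing circle has BC as diameter.
Centre = midpoint of BC = (0.5, -4.5), r² = 82/4 = 20.5.
r = √(20.5) ≈ 4.528.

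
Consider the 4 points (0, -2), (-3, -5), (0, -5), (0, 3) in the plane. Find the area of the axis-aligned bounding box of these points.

x ranges over [-3, 0], width 3.
y ranges over [-5, 3], height 8.
Area = 3 × 8 = 24.

24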